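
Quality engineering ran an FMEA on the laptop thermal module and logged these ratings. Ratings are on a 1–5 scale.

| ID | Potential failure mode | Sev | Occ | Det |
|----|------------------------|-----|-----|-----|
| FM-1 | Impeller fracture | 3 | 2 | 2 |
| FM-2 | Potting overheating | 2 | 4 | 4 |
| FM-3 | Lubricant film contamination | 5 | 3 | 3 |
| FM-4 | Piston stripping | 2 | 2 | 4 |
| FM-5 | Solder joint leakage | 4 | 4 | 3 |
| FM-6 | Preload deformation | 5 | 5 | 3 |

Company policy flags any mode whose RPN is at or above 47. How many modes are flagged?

2

RPN = Severity × Occurrence × Detection:
  FM-1: 3 × 2 × 2 = 12
  FM-2: 2 × 4 × 4 = 32
  FM-3: 5 × 3 × 3 = 45
  FM-4: 2 × 2 × 4 = 16
  FM-5: 4 × 4 × 3 = 48
  FM-6: 5 × 5 × 3 = 75
Modes with RPN ≥ 47: FM-5 (48), FM-6 (75) → 2.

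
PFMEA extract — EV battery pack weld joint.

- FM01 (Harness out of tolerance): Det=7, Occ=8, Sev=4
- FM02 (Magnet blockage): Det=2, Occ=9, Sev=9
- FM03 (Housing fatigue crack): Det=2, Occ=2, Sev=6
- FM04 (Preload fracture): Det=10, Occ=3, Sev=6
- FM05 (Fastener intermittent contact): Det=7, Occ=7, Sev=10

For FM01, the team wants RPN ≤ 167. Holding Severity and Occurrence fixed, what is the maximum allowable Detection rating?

5

FM01: S=4, O=8, D=7 → current RPN = 224.
Fixed product = 32. Need 32 × D ≤ 167, so D ≤ 167/32 = 5.22.
Maximum integer Detection rating = 5 (gives RPN 160; D=6 would give 192 > 167).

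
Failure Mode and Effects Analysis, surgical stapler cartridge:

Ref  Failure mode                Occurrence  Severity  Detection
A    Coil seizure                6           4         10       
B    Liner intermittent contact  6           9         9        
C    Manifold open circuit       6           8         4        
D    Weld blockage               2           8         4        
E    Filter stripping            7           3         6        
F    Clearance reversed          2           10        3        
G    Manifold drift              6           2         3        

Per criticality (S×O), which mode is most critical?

B

Criticality = Severity × Occurrence:
  A: 4 × 6 = 24
  B: 9 × 6 = 54
  C: 8 × 6 = 48
  D: 8 × 2 = 16
  E: 3 × 7 = 21
  F: 10 × 2 = 20
  G: 2 × 6 = 12
Highest criticality is 54 → B.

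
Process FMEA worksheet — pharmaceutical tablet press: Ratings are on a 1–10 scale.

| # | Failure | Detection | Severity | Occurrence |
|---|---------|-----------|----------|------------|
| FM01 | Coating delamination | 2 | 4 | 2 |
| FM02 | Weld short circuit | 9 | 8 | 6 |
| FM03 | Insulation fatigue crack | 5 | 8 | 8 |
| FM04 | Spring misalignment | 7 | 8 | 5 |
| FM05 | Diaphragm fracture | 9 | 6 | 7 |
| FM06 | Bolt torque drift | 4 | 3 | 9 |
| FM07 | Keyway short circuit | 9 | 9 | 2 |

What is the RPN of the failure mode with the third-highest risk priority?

320

RPN = Severity × Occurrence × Detection:
  FM01: 4 × 2 × 2 = 16
  FM02: 8 × 6 × 9 = 432
  FM03: 8 × 8 × 5 = 320
  FM04: 8 × 5 × 7 = 280
  FM05: 6 × 7 × 9 = 378
  FM06: 3 × 9 × 4 = 108
  FM07: 9 × 2 × 9 = 162
Sorted descending: 432, 378, 320, 280, 162, 108, 16.
The third-highest RPN is 320 (FM03).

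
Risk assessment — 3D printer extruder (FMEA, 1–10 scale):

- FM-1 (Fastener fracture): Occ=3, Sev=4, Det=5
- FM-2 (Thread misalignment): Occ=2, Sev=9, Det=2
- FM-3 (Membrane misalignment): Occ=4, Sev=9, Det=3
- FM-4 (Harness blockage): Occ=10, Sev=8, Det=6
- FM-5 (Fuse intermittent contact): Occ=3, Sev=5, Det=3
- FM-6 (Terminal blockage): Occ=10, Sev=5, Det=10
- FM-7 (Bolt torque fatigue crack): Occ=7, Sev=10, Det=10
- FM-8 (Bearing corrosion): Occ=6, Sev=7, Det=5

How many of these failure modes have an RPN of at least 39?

7

RPN = Severity × Occurrence × Detection:
  FM-1: 4 × 3 × 5 = 60
  FM-2: 9 × 2 × 2 = 36
  FM-3: 9 × 4 × 3 = 108
  FM-4: 8 × 10 × 6 = 480
  FM-5: 5 × 3 × 3 = 45
  FM-6: 5 × 10 × 10 = 500
  FM-7: 10 × 7 × 10 = 700
  FM-8: 7 × 6 × 5 = 210
Modes with RPN ≥ 39: FM-1 (60), FM-3 (108), FM-4 (480), FM-5 (45), FM-6 (500), FM-7 (700), FM-8 (210) → 7.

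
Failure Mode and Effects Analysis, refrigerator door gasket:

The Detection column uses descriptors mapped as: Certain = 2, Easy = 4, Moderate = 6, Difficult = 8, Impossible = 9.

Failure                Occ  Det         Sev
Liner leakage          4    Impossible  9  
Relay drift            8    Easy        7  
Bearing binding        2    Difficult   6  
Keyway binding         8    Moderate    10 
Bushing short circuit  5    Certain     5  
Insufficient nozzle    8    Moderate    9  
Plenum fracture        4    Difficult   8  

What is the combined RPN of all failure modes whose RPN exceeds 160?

RPN = Severity × Occurrence × Detection:
  Liner leakage: 9 × 4 × 9 = 324
  Relay drift: 7 × 8 × 4 = 224
  Bearing binding: 6 × 2 × 8 = 96
  Keyway binding: 10 × 8 × 6 = 480
  Bushing short circuit: 5 × 5 × 2 = 50
  Insufficient nozzle: 9 × 8 × 6 = 432
  Plenum fracture: 8 × 4 × 8 = 256
RPN > 160: Liner leakage (324), Relay drift (224), Keyway binding (480), Insufficient nozzle (432), Plenum fracture (256).
Sum: 324 + 224 + 480 + 432 + 256 = 1716.

1716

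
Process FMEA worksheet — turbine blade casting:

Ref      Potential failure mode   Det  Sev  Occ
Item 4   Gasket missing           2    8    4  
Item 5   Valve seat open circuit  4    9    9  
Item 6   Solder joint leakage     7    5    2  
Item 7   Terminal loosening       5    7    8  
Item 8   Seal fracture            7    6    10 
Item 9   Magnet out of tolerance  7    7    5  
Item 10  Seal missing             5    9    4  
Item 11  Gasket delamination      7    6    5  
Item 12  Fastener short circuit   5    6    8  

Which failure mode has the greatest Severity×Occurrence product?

Item 5

Criticality = Severity × Occurrence:
  Item 4: 8 × 4 = 32
  Item 5: 9 × 9 = 81
  Item 6: 5 × 2 = 10
  Item 7: 7 × 8 = 56
  Item 8: 6 × 10 = 60
  Item 9: 7 × 5 = 35
  Item 10: 9 × 4 = 36
  Item 11: 6 × 5 = 30
  Item 12: 6 × 8 = 48
Highest criticality is 81 → Item 5.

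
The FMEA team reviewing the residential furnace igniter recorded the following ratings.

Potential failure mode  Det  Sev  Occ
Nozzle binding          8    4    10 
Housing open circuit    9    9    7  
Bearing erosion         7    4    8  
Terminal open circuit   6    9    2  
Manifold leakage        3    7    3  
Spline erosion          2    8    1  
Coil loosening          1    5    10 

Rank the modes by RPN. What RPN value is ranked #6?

RPN = Severity × Occurrence × Detection:
  Nozzle binding: 4 × 10 × 8 = 320
  Housing open circuit: 9 × 7 × 9 = 567
  Bearing erosion: 4 × 8 × 7 = 224
  Terminal open circuit: 9 × 2 × 6 = 108
  Manifold leakage: 7 × 3 × 3 = 63
  Spline erosion: 8 × 1 × 2 = 16
  Coil loosening: 5 × 10 × 1 = 50
Sorted descending: 567, 320, 224, 108, 63, 50, 16.
The sixth-highest RPN is 50 (Coil loosening).

50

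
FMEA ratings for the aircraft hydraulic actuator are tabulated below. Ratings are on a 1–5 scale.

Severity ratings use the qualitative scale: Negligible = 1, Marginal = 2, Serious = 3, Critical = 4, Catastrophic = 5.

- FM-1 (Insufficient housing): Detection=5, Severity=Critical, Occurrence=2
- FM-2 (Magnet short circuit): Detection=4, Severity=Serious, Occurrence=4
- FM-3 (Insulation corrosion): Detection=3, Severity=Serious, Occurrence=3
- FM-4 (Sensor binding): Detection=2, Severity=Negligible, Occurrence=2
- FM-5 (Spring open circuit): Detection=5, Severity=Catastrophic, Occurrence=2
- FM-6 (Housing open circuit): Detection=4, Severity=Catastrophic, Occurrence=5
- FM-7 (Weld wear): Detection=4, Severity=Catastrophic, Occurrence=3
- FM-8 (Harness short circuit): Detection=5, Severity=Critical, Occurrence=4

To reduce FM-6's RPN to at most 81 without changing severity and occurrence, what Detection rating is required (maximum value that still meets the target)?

3

FM-6: S=5, O=5, D=4 → current RPN = 100.
Fixed product = 25. Need 25 × D ≤ 81, so D ≤ 81/25 = 3.24.
Maximum integer Detection rating = 3 (gives RPN 75; D=4 would give 100 > 81).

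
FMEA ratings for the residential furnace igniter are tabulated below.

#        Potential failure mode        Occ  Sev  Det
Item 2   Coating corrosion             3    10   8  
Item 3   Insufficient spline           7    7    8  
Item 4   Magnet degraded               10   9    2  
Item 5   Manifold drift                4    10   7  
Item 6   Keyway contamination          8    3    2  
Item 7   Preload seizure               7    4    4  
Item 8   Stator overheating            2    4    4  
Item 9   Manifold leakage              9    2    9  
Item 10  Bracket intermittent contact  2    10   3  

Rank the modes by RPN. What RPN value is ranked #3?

240

RPN = Severity × Occurrence × Detection:
  Item 2: 10 × 3 × 8 = 240
  Item 3: 7 × 7 × 8 = 392
  Item 4: 9 × 10 × 2 = 180
  Item 5: 10 × 4 × 7 = 280
  Item 6: 3 × 8 × 2 = 48
  Item 7: 4 × 7 × 4 = 112
  Item 8: 4 × 2 × 4 = 32
  Item 9: 2 × 9 × 9 = 162
  Item 10: 10 × 2 × 3 = 60
Sorted descending: 392, 280, 240, 180, 162, 112, 60, 48, 32.
The third-highest RPN is 240 (Item 2).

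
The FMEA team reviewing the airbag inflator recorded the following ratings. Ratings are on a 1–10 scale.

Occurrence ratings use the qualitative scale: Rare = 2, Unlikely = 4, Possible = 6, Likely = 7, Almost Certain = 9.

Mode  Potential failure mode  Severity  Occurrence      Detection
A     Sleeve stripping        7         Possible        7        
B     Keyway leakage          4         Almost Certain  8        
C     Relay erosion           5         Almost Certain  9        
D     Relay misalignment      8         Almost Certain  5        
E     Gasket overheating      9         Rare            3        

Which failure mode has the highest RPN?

C

RPN = Severity × Occurrence × Detection:
  A: 7 × 6 × 7 = 294
  B: 4 × 9 × 8 = 288
  C: 5 × 9 × 9 = 405
  D: 8 × 9 × 5 = 360
  E: 9 × 2 × 3 = 54
Highest RPN is 405 → C.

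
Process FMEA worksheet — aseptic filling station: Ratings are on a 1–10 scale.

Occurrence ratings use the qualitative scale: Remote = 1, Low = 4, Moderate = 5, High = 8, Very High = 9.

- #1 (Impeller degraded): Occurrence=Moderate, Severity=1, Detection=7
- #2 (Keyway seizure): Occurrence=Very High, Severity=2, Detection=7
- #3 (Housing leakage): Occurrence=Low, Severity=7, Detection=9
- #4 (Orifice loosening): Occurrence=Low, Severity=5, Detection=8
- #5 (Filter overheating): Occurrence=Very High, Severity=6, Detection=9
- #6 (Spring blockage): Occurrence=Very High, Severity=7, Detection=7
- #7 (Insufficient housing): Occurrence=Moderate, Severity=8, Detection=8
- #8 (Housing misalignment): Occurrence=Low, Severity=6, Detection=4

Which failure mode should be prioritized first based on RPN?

RPN = Severity × Occurrence × Detection:
  #1: 1 × 5 × 7 = 35
  #2: 2 × 9 × 7 = 126
  #3: 7 × 4 × 9 = 252
  #4: 5 × 4 × 8 = 160
  #5: 6 × 9 × 9 = 486
  #6: 7 × 9 × 7 = 441
  #7: 8 × 5 × 8 = 320
  #8: 6 × 4 × 4 = 96
Highest RPN is 486 → #5.

#5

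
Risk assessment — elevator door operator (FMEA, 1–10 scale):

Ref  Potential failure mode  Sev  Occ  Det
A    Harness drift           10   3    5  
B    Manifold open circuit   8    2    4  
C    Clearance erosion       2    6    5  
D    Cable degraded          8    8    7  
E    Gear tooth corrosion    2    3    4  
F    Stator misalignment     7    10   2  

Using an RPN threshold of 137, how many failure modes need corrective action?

3

RPN = Severity × Occurrence × Detection:
  A: 10 × 3 × 5 = 150
  B: 8 × 2 × 4 = 64
  C: 2 × 6 × 5 = 60
  D: 8 × 8 × 7 = 448
  E: 2 × 3 × 4 = 24
  F: 7 × 10 × 2 = 140
Modes with RPN ≥ 137: A (150), D (448), F (140) → 3.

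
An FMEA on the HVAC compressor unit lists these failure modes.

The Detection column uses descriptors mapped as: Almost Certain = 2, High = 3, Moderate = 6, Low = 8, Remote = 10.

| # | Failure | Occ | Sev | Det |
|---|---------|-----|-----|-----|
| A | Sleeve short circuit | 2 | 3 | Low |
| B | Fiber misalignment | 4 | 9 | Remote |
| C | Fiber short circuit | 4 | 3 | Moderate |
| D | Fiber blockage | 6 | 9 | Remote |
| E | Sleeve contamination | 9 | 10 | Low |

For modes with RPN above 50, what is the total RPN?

1692

RPN = Severity × Occurrence × Detection:
  A: 3 × 2 × 8 = 48
  B: 9 × 4 × 10 = 360
  C: 3 × 4 × 6 = 72
  D: 9 × 6 × 10 = 540
  E: 10 × 9 × 8 = 720
RPN > 50: B (360), C (72), D (540), E (720).
Sum: 360 + 72 + 540 + 720 = 1692.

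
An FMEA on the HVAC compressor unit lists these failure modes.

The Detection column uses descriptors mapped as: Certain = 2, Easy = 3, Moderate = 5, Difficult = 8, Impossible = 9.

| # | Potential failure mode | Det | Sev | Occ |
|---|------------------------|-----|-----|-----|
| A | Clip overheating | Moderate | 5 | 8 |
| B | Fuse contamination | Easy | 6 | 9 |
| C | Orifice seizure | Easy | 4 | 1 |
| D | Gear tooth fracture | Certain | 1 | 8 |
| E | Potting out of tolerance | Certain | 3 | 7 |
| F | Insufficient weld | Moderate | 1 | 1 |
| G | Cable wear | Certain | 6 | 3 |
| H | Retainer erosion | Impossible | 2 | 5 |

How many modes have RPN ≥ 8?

7

RPN = Severity × Occurrence × Detection:
  A: 5 × 8 × 5 = 200
  B: 6 × 9 × 3 = 162
  C: 4 × 1 × 3 = 12
  D: 1 × 8 × 2 = 16
  E: 3 × 7 × 2 = 42
  F: 1 × 1 × 5 = 5
  G: 6 × 3 × 2 = 36
  H: 2 × 5 × 9 = 90
Modes with RPN ≥ 8: A (200), B (162), C (12), D (16), E (42), G (36), H (90) → 7.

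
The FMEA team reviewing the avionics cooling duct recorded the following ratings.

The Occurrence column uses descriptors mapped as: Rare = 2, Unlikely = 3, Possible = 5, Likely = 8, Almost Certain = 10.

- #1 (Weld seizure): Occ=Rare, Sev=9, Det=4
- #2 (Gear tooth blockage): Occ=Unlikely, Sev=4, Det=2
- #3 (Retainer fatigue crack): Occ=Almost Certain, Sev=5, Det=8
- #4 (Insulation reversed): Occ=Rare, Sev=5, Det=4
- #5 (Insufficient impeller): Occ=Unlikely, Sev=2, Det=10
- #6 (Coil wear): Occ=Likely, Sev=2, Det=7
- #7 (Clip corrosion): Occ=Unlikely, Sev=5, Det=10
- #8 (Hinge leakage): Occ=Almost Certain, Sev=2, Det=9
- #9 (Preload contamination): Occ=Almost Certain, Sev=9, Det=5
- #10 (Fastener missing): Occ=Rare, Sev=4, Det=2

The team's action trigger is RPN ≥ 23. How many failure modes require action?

9

RPN = Severity × Occurrence × Detection:
  #1: 9 × 2 × 4 = 72
  #2: 4 × 3 × 2 = 24
  #3: 5 × 10 × 8 = 400
  #4: 5 × 2 × 4 = 40
  #5: 2 × 3 × 10 = 60
  #6: 2 × 8 × 7 = 112
  #7: 5 × 3 × 10 = 150
  #8: 2 × 10 × 9 = 180
  #9: 9 × 10 × 5 = 450
  #10: 4 × 2 × 2 = 16
Modes with RPN ≥ 23: #1 (72), #2 (24), #3 (400), #4 (40), #5 (60), #6 (112), #7 (150), #8 (180), #9 (450) → 9.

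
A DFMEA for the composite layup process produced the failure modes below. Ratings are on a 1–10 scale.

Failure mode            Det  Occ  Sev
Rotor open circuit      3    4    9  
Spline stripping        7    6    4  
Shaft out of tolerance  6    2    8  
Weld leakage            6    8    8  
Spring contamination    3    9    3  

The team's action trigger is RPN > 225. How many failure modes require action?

RPN = Severity × Occurrence × Detection:
  Rotor open circuit: 9 × 4 × 3 = 108
  Spline stripping: 4 × 6 × 7 = 168
  Shaft out of tolerance: 8 × 2 × 6 = 96
  Weld leakage: 8 × 8 × 6 = 384
  Spring contamination: 3 × 9 × 3 = 81
Modes with RPN > 225: Weld leakage (384) → 1.

1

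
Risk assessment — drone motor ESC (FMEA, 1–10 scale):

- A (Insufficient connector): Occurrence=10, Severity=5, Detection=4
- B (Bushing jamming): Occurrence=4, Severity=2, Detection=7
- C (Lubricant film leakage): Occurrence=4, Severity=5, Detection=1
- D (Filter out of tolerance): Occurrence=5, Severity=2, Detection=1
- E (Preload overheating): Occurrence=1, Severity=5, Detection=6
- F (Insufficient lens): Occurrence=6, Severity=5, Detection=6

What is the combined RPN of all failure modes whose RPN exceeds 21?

466

RPN = Severity × Occurrence × Detection:
  A: 5 × 10 × 4 = 200
  B: 2 × 4 × 7 = 56
  C: 5 × 4 × 1 = 20
  D: 2 × 5 × 1 = 10
  E: 5 × 1 × 6 = 30
  F: 5 × 6 × 6 = 180
RPN > 21: A (200), B (56), E (30), F (180).
Sum: 200 + 56 + 30 + 180 = 466.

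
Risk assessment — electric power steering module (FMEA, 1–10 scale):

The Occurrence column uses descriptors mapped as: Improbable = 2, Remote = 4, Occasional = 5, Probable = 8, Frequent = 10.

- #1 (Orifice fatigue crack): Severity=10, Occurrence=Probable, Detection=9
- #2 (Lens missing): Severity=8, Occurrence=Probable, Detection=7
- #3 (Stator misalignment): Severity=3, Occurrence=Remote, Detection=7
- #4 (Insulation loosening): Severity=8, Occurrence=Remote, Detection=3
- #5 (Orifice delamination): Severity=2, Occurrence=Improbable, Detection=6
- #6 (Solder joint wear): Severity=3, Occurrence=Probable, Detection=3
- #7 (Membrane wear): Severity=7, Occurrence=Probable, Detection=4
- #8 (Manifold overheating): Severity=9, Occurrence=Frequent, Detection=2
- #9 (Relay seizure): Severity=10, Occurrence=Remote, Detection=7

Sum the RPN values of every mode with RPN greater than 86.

RPN = Severity × Occurrence × Detection:
  #1: 10 × 8 × 9 = 720
  #2: 8 × 8 × 7 = 448
  #3: 3 × 4 × 7 = 84
  #4: 8 × 4 × 3 = 96
  #5: 2 × 2 × 6 = 24
  #6: 3 × 8 × 3 = 72
  #7: 7 × 8 × 4 = 224
  #8: 9 × 10 × 2 = 180
  #9: 10 × 4 × 7 = 280
RPN > 86: #1 (720), #2 (448), #4 (96), #7 (224), #8 (180), #9 (280).
Sum: 720 + 448 + 96 + 224 + 180 + 280 = 1948.

1948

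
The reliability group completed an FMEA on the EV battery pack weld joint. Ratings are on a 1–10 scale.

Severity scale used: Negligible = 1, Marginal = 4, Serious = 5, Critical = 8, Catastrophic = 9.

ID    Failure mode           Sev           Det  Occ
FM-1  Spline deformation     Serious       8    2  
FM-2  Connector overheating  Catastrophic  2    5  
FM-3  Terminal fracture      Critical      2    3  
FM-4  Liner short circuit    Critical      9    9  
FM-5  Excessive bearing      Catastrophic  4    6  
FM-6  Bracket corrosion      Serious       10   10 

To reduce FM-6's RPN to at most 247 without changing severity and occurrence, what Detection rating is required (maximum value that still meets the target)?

4

FM-6: S=5, O=10, D=10 → current RPN = 500.
Fixed product = 50. Need 50 × D ≤ 247, so D ≤ 247/50 = 4.94.
Maximum integer Detection rating = 4 (gives RPN 200; D=5 would give 250 > 247).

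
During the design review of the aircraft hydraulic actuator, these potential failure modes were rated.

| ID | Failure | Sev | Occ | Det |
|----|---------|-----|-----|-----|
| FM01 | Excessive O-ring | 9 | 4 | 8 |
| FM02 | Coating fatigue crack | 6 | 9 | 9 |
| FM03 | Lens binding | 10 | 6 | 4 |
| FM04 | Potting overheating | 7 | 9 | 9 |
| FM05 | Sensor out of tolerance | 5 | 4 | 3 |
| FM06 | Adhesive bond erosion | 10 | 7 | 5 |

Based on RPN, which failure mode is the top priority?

RPN = Severity × Occurrence × Detection:
  FM01: 9 × 4 × 8 = 288
  FM02: 6 × 9 × 9 = 486
  FM03: 10 × 6 × 4 = 240
  FM04: 7 × 9 × 9 = 567
  FM05: 5 × 4 × 3 = 60
  FM06: 10 × 7 × 5 = 350
Highest RPN is 567 → FM04.

FM04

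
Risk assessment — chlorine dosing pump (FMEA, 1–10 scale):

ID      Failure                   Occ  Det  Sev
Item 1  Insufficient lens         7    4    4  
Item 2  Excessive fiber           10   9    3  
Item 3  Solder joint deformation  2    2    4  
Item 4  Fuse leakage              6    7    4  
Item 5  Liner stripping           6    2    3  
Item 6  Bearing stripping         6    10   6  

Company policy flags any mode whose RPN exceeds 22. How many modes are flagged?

5

RPN = Severity × Occurrence × Detection:
  Item 1: 4 × 7 × 4 = 112
  Item 2: 3 × 10 × 9 = 270
  Item 3: 4 × 2 × 2 = 16
  Item 4: 4 × 6 × 7 = 168
  Item 5: 3 × 6 × 2 = 36
  Item 6: 6 × 6 × 10 = 360
Modes with RPN > 22: Item 1 (112), Item 2 (270), Item 4 (168), Item 5 (36), Item 6 (360) → 5.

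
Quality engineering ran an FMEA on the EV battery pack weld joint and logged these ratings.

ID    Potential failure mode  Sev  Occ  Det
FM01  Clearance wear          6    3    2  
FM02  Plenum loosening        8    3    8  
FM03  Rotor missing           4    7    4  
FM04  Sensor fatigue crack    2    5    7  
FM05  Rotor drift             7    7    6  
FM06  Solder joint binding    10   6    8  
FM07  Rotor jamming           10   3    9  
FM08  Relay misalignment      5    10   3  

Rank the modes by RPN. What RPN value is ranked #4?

RPN = Severity × Occurrence × Detection:
  FM01: 6 × 3 × 2 = 36
  FM02: 8 × 3 × 8 = 192
  FM03: 4 × 7 × 4 = 112
  FM04: 2 × 5 × 7 = 70
  FM05: 7 × 7 × 6 = 294
  FM06: 10 × 6 × 8 = 480
  FM07: 10 × 3 × 9 = 270
  FM08: 5 × 10 × 3 = 150
Sorted descending: 480, 294, 270, 192, 150, 112, 70, 36.
The fourth-highest RPN is 192 (FM02).

192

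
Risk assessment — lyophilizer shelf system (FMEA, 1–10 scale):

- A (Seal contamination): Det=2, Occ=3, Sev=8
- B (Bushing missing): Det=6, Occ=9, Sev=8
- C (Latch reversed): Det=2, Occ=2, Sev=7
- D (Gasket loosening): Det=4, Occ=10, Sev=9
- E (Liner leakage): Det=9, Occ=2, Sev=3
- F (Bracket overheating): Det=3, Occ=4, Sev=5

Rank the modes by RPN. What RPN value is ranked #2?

RPN = Severity × Occurrence × Detection:
  A: 8 × 3 × 2 = 48
  B: 8 × 9 × 6 = 432
  C: 7 × 2 × 2 = 28
  D: 9 × 10 × 4 = 360
  E: 3 × 2 × 9 = 54
  F: 5 × 4 × 3 = 60
Sorted descending: 432, 360, 60, 54, 48, 28.
The second-highest RPN is 360 (D).

360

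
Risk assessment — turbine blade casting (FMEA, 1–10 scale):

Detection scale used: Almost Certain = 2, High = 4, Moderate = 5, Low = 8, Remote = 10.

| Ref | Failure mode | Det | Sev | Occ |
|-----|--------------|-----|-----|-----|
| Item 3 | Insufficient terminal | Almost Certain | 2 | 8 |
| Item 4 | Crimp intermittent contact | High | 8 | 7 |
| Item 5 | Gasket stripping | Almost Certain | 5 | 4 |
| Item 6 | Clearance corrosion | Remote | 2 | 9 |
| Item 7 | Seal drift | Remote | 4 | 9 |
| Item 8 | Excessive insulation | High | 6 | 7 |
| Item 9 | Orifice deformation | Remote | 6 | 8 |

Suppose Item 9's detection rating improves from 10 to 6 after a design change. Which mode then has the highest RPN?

Item 7

RPN = Severity × Occurrence × Detection:
  Item 3: 2 × 8 × 2 = 32
  Item 4: 8 × 7 × 4 = 224
  Item 5: 5 × 4 × 2 = 40
  Item 6: 2 × 9 × 10 = 180
  Item 7: 4 × 9 × 10 = 360
  Item 8: 6 × 7 × 4 = 168
  Item 9: 6 × 8 × 10 = 480
After action: Item 9 → 6 × 8 × 6 = 288.
Revised RPNs: Item 7=360, Item 9=288, Item 4=224, Item 6=180, Item 8=168, Item 5=40, Item 3=32.
Highest is now Item 7 (360).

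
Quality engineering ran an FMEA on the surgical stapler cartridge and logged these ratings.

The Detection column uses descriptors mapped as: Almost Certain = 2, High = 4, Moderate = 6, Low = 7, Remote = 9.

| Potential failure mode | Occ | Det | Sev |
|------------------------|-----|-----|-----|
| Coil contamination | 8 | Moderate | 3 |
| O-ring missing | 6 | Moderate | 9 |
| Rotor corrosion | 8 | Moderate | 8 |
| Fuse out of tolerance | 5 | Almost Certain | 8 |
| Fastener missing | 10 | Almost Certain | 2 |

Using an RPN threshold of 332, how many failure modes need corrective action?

RPN = Severity × Occurrence × Detection:
  Coil contamination: 3 × 8 × 6 = 144
  O-ring missing: 9 × 6 × 6 = 324
  Rotor corrosion: 8 × 8 × 6 = 384
  Fuse out of tolerance: 8 × 5 × 2 = 80
  Fastener missing: 2 × 10 × 2 = 40
Modes with RPN ≥ 332: Rotor corrosion (384) → 1.

1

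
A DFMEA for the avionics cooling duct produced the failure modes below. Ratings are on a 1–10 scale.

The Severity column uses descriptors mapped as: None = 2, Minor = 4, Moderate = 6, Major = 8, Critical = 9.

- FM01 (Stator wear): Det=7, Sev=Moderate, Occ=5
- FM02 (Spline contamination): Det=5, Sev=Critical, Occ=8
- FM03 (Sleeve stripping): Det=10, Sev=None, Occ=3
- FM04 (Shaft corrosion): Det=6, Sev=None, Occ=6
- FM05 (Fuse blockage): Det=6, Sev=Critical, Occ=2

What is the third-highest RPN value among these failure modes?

108

RPN = Severity × Occurrence × Detection:
  FM01: 6 × 5 × 7 = 210
  FM02: 9 × 8 × 5 = 360
  FM03: 2 × 3 × 10 = 60
  FM04: 2 × 6 × 6 = 72
  FM05: 9 × 2 × 6 = 108
Sorted descending: 360, 210, 108, 72, 60.
The third-highest RPN is 108 (FM05).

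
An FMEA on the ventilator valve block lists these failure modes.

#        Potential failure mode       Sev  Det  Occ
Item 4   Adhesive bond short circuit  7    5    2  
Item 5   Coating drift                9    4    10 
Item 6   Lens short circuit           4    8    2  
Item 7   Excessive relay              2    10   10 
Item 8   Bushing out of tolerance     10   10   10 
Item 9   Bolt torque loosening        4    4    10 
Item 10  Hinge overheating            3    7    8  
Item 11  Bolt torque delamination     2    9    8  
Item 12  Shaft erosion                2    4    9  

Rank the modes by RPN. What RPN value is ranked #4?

RPN = Severity × Occurrence × Detection:
  Item 4: 7 × 2 × 5 = 70
  Item 5: 9 × 10 × 4 = 360
  Item 6: 4 × 2 × 8 = 64
  Item 7: 2 × 10 × 10 = 200
  Item 8: 10 × 10 × 10 = 1000
  Item 9: 4 × 10 × 4 = 160
  Item 10: 3 × 8 × 7 = 168
  Item 11: 2 × 8 × 9 = 144
  Item 12: 2 × 9 × 4 = 72
Sorted descending: 1000, 360, 200, 168, 160, 144, 72, 70, 64.
The fourth-highest RPN is 168 (Item 10).

168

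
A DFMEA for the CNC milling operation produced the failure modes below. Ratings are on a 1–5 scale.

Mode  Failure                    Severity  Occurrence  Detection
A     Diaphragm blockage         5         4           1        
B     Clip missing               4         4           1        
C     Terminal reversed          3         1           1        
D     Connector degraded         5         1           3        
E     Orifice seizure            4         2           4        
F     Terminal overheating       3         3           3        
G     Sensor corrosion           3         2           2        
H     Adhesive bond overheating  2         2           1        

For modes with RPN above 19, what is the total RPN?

RPN = Severity × Occurrence × Detection:
  A: 5 × 4 × 1 = 20
  B: 4 × 4 × 1 = 16
  C: 3 × 1 × 1 = 3
  D: 5 × 1 × 3 = 15
  E: 4 × 2 × 4 = 32
  F: 3 × 3 × 3 = 27
  G: 3 × 2 × 2 = 12
  H: 2 × 2 × 1 = 4
RPN > 19: A (20), E (32), F (27).
Sum: 20 + 32 + 27 = 79.

79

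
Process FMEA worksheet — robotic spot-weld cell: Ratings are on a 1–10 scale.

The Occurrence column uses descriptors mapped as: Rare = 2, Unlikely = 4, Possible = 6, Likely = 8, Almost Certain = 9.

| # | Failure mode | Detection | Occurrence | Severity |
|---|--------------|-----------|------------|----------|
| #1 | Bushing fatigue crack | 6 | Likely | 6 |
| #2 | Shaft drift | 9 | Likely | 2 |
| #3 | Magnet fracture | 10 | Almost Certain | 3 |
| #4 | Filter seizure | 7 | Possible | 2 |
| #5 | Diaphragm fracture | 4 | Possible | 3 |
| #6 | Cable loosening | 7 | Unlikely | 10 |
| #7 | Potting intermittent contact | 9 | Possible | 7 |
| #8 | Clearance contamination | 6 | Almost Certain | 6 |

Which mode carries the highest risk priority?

RPN = Severity × Occurrence × Detection:
  #1: 6 × 8 × 6 = 288
  #2: 2 × 8 × 9 = 144
  #3: 3 × 9 × 10 = 270
  #4: 2 × 6 × 7 = 84
  #5: 3 × 6 × 4 = 72
  #6: 10 × 4 × 7 = 280
  #7: 7 × 6 × 9 = 378
  #8: 6 × 9 × 6 = 324
Highest RPN is 378 → #7.

#7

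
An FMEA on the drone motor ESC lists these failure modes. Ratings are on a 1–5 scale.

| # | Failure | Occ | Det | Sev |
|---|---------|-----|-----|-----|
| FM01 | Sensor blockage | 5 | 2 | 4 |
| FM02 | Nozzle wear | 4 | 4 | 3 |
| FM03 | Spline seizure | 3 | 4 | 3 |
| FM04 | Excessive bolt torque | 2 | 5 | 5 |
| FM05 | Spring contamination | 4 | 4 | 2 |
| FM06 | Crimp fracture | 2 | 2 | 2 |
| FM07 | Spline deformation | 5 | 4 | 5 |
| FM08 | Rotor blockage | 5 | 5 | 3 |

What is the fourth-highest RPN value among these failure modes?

RPN = Severity × Occurrence × Detection:
  FM01: 4 × 5 × 2 = 40
  FM02: 3 × 4 × 4 = 48
  FM03: 3 × 3 × 4 = 36
  FM04: 5 × 2 × 5 = 50
  FM05: 2 × 4 × 4 = 32
  FM06: 2 × 2 × 2 = 8
  FM07: 5 × 5 × 4 = 100
  FM08: 3 × 5 × 5 = 75
Sorted descending: 100, 75, 50, 48, 40, 36, 32, 8.
The fourth-highest RPN is 48 (FM02).

48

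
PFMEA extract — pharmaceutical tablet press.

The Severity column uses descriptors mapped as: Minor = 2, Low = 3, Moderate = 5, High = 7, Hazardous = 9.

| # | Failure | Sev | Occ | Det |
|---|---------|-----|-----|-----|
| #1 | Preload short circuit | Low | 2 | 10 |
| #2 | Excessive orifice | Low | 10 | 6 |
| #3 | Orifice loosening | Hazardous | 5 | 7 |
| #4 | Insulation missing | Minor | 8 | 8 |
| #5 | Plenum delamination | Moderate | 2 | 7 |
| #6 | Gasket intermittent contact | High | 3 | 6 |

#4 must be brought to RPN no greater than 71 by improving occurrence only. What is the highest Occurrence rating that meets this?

4

#4: S=2, O=8, D=8 → current RPN = 128.
Fixed product = 16. Need 16 × O ≤ 71, so O ≤ 71/16 = 4.44.
Maximum integer Occurrence rating = 4 (gives RPN 64; O=5 would give 80 > 71).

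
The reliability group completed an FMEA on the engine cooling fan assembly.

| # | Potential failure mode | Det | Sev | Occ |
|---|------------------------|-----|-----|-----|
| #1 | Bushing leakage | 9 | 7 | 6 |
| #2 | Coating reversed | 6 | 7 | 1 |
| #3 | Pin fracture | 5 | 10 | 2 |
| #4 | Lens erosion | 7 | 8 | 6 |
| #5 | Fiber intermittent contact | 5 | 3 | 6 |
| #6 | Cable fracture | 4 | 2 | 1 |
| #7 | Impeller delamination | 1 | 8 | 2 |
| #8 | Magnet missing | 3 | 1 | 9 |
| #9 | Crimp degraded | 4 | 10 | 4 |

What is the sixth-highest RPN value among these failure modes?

RPN = Severity × Occurrence × Detection:
  #1: 7 × 6 × 9 = 378
  #2: 7 × 1 × 6 = 42
  #3: 10 × 2 × 5 = 100
  #4: 8 × 6 × 7 = 336
  #5: 3 × 6 × 5 = 90
  #6: 2 × 1 × 4 = 8
  #7: 8 × 2 × 1 = 16
  #8: 1 × 9 × 3 = 27
  #9: 10 × 4 × 4 = 160
Sorted descending: 378, 336, 160, 100, 90, 42, 27, 16, 8.
The sixth-highest RPN is 42 (#2).

42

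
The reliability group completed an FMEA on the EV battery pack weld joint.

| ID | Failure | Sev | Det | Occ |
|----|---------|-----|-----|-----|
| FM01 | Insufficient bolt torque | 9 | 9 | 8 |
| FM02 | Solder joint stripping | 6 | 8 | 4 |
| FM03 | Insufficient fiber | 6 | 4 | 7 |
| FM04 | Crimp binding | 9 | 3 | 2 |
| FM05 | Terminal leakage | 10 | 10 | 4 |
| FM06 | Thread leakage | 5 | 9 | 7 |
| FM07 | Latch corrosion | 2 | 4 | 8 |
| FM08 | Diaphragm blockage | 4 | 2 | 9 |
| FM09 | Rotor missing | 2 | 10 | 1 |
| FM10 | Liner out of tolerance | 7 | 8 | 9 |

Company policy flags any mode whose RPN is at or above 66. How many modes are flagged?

RPN = Severity × Occurrence × Detection:
  FM01: 9 × 8 × 9 = 648
  FM02: 6 × 4 × 8 = 192
  FM03: 6 × 7 × 4 = 168
  FM04: 9 × 2 × 3 = 54
  FM05: 10 × 4 × 10 = 400
  FM06: 5 × 7 × 9 = 315
  FM07: 2 × 8 × 4 = 64
  FM08: 4 × 9 × 2 = 72
  FM09: 2 × 1 × 10 = 20
  FM10: 7 × 9 × 8 = 504
Modes with RPN ≥ 66: FM01 (648), FM02 (192), FM03 (168), FM05 (400), FM06 (315), FM08 (72), FM10 (504) → 7.

7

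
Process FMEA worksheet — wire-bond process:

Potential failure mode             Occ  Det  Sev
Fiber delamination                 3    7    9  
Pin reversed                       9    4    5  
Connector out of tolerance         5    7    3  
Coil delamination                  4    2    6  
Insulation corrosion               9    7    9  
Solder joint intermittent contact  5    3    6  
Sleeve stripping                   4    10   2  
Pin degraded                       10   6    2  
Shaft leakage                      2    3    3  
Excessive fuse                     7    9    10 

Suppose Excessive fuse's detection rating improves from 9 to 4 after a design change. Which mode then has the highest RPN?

RPN = Severity × Occurrence × Detection:
  Fiber delamination: 9 × 3 × 7 = 189
  Pin reversed: 5 × 9 × 4 = 180
  Connector out of tolerance: 3 × 5 × 7 = 105
  Coil delamination: 6 × 4 × 2 = 48
  Insulation corrosion: 9 × 9 × 7 = 567
  Solder joint intermittent contact: 6 × 5 × 3 = 90
  Sleeve stripping: 2 × 4 × 10 = 80
  Pin degraded: 2 × 10 × 6 = 120
  Shaft leakage: 3 × 2 × 3 = 18
  Excessive fuse: 10 × 7 × 9 = 630
After action: Excessive fuse → 10 × 7 × 4 = 280.
Revised RPNs: Insulation corrosion=567, Excessive fuse=280, Fiber delamination=189, Pin reversed=180, Pin degraded=120, Connector out of tolerance=105, Solder joint intermittent contact=90, Sleeve stripping=80, Coil delamination=48, Shaft leakage=18.
Highest is now Insulation corrosion (567).

Insulation corrosion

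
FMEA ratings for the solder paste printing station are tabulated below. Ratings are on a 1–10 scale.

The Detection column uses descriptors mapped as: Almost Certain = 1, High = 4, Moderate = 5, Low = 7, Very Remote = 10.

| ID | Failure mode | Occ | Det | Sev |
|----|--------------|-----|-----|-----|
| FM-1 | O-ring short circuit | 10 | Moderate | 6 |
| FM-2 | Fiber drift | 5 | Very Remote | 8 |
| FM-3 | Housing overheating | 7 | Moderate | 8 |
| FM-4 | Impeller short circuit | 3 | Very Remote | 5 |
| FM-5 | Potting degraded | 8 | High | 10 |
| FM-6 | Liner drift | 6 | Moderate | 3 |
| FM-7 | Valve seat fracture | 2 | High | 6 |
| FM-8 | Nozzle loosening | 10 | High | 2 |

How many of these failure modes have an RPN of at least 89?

6

RPN = Severity × Occurrence × Detection:
  FM-1: 6 × 10 × 5 = 300
  FM-2: 8 × 5 × 10 = 400
  FM-3: 8 × 7 × 5 = 280
  FM-4: 5 × 3 × 10 = 150
  FM-5: 10 × 8 × 4 = 320
  FM-6: 3 × 6 × 5 = 90
  FM-7: 6 × 2 × 4 = 48
  FM-8: 2 × 10 × 4 = 80
Modes with RPN ≥ 89: FM-1 (300), FM-2 (400), FM-3 (280), FM-4 (150), FM-5 (320), FM-6 (90) → 6.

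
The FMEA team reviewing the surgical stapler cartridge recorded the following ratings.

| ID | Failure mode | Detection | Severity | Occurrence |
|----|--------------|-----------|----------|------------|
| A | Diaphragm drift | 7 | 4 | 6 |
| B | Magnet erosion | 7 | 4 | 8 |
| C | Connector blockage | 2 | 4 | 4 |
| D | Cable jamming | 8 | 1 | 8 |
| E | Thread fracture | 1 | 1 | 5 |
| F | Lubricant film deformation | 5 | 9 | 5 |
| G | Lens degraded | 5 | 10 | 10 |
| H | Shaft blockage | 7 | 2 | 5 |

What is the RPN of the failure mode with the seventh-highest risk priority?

32

RPN = Severity × Occurrence × Detection:
  A: 4 × 6 × 7 = 168
  B: 4 × 8 × 7 = 224
  C: 4 × 4 × 2 = 32
  D: 1 × 8 × 8 = 64
  E: 1 × 5 × 1 = 5
  F: 9 × 5 × 5 = 225
  G: 10 × 10 × 5 = 500
  H: 2 × 5 × 7 = 70
Sorted descending: 500, 225, 224, 168, 70, 64, 32, 5.
The seventh-highest RPN is 32 (C).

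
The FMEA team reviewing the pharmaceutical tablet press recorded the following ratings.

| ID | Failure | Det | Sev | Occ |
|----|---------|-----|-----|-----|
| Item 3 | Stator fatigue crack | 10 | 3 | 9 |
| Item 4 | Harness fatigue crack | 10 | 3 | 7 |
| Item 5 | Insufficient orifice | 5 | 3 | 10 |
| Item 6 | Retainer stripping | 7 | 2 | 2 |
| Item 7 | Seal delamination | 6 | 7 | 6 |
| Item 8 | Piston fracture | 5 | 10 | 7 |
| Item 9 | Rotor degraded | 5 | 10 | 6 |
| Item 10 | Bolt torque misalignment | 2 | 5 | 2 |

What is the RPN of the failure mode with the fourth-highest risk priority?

RPN = Severity × Occurrence × Detection:
  Item 3: 3 × 9 × 10 = 270
  Item 4: 3 × 7 × 10 = 210
  Item 5: 3 × 10 × 5 = 150
  Item 6: 2 × 2 × 7 = 28
  Item 7: 7 × 6 × 6 = 252
  Item 8: 10 × 7 × 5 = 350
  Item 9: 10 × 6 × 5 = 300
  Item 10: 5 × 2 × 2 = 20
Sorted descending: 350, 300, 270, 252, 210, 150, 28, 20.
The fourth-highest RPN is 252 (Item 7).

252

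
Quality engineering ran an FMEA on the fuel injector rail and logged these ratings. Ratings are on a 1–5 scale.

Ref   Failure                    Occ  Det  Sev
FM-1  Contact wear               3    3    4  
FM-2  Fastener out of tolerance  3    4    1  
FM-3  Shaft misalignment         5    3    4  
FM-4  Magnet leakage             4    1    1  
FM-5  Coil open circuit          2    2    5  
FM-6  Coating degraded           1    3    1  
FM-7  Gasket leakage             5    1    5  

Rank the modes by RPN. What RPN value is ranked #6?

RPN = Severity × Occurrence × Detection:
  FM-1: 4 × 3 × 3 = 36
  FM-2: 1 × 3 × 4 = 12
  FM-3: 4 × 5 × 3 = 60
  FM-4: 1 × 4 × 1 = 4
  FM-5: 5 × 2 × 2 = 20
  FM-6: 1 × 1 × 3 = 3
  FM-7: 5 × 5 × 1 = 25
Sorted descending: 60, 36, 25, 20, 12, 4, 3.
The sixth-highest RPN is 4 (FM-4).

4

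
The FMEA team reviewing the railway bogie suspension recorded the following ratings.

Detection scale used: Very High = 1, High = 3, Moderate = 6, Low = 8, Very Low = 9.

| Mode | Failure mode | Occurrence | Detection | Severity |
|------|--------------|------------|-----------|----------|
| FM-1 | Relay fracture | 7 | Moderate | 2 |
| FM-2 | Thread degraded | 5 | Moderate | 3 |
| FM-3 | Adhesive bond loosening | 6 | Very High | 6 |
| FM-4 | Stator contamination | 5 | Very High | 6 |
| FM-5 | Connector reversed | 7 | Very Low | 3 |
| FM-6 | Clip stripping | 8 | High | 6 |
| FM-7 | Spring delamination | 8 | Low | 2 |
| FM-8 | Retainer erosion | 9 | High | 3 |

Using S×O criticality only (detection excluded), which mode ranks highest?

Criticality = Severity × Occurrence:
  FM-1: 2 × 7 = 14
  FM-2: 3 × 5 = 15
  FM-3: 6 × 6 = 36
  FM-4: 6 × 5 = 30
  FM-5: 3 × 7 = 21
  FM-6: 6 × 8 = 48
  FM-7: 2 × 8 = 16
  FM-8: 3 × 9 = 27
Highest criticality is 48 → FM-6.

FM-6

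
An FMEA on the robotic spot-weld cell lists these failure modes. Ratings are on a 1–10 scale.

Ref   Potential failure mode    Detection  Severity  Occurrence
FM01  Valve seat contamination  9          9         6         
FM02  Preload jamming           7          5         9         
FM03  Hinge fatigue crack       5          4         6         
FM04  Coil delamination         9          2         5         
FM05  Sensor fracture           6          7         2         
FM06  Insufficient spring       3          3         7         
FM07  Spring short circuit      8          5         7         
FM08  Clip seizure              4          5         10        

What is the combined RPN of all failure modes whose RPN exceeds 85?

RPN = Severity × Occurrence × Detection:
  FM01: 9 × 6 × 9 = 486
  FM02: 5 × 9 × 7 = 315
  FM03: 4 × 6 × 5 = 120
  FM04: 2 × 5 × 9 = 90
  FM05: 7 × 2 × 6 = 84
  FM06: 3 × 7 × 3 = 63
  FM07: 5 × 7 × 8 = 280
  FM08: 5 × 10 × 4 = 200
RPN > 85: FM01 (486), FM02 (315), FM03 (120), FM04 (90), FM07 (280), FM08 (200).
Sum: 486 + 315 + 120 + 90 + 280 + 200 = 1491.

1491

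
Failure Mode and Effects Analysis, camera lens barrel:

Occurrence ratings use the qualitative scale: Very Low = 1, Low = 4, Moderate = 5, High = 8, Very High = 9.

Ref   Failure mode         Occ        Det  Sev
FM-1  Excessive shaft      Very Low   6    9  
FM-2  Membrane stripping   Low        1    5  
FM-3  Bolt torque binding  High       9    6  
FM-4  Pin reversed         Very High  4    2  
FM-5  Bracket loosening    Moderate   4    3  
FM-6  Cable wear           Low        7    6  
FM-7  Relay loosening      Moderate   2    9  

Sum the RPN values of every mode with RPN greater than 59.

RPN = Severity × Occurrence × Detection:
  FM-1: 9 × 1 × 6 = 54
  FM-2: 5 × 4 × 1 = 20
  FM-3: 6 × 8 × 9 = 432
  FM-4: 2 × 9 × 4 = 72
  FM-5: 3 × 5 × 4 = 60
  FM-6: 6 × 4 × 7 = 168
  FM-7: 9 × 5 × 2 = 90
RPN > 59: FM-3 (432), FM-4 (72), FM-5 (60), FM-6 (168), FM-7 (90).
Sum: 432 + 72 + 60 + 168 + 90 = 822.

822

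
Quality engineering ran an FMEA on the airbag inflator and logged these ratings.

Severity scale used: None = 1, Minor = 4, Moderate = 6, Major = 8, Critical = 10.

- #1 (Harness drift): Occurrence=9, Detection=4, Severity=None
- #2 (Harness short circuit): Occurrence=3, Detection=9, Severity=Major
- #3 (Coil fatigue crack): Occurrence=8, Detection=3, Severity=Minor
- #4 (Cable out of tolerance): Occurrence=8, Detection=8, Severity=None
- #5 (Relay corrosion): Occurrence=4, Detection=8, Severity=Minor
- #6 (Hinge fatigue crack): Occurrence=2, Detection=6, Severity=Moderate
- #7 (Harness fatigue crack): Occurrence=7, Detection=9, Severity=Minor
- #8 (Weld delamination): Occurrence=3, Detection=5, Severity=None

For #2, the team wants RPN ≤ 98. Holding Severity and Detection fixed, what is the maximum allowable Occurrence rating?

#2: S=8, O=3, D=9 → current RPN = 216.
Fixed product = 72. Need 72 × O ≤ 98, so O ≤ 98/72 = 1.36.
Maximum integer Occurrence rating = 1 (gives RPN 72; O=2 would give 144 > 98).

1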